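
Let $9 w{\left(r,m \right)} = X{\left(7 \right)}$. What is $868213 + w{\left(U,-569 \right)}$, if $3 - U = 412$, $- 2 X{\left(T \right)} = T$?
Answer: $\frac{15627827}{18} \approx 8.6821 \cdot 10^{5}$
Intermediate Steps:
$X{\left(T \right)} = - \frac{T}{2}$
$U = -409$ ($U = 3 - 412 = -409$)
$w{\left(r,m \right)} = - \frac{7}{18}$ ($w{\left(r,m \right)} = \frac{\left(- \frac{1}{2}\right) 7}{9} = \frac{1}{9} \left(- \frac{7}{2}\right) = - \frac{7}{18}$)
$868213 + w{\left(U,-569 \right)} = 868213 - \frac{7}{18} = \frac{15627827}{18}$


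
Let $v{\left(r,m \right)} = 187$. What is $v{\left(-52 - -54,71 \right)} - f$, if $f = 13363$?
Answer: $-13176$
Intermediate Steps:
$v{\left(-52 - -54,71 \right)} - f = 187 - 13363 = -13176$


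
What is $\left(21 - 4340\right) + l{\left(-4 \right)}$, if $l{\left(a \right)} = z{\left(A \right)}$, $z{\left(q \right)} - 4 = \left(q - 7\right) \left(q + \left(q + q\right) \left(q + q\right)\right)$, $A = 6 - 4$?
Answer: $-4405$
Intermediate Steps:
$A = 2$
$z{\left(q \right)} = 4 + \left(-7 + q\right) \left(q + 4 q^{2}\right)$ ($z{\left(q \right)} = 4 + \left(q - 7\right) \left(q + \left(q + q\right) \left(q + q\right)\right) = 4 + \left(-7 + q\right) \left(q + 2 q 2 q\right) = 4 + \left(-7 + q\right) \left(q + 4 q^{2}\right)$)
$l{\left(a \right)} = -86$ ($l{\left(a \right)} = 4 - 27 \cdot 2^{2} - 14 + 4 \cdot 2^{3} = 4 - 108 - 14 + 4 \cdot 8 = 4 - 108 - 14 + 32 = -86$)
$\left(21 - 4340\right) + l{\left(-4 \right)} = \left(21 - 4340\right) - 86 = -4319 - 86 = -4405$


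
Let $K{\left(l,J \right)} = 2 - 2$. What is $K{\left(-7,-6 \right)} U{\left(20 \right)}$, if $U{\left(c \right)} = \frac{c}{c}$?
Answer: $0$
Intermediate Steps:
$U{\left(c \right)} = 1$
$K{\left(l,J \right)} = 0$ ($K{\left(l,J \right)} = 2 - 2 = 0$)
$K{\left(-7,-6 \right)} U{\left(20 \right)} = 0 \cdot 1 = 0$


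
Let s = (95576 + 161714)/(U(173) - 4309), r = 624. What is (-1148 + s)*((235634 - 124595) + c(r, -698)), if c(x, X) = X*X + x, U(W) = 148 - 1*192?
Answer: -3146767012978/4353 ≈ -7.2290e+8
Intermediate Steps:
U(W) = -44 (U(W) = 148 - 192 = -44)
s = -257290/4353 (s = (95576 + 161714)/(-44 - 4309) = 257290/(-4353) = 257290*(-1/4353) = -257290/4353 ≈ -59.106)
c(x, X) = x + X**2 (c(x, X) = X**2 + x = x + X**2)
(-1148 + s)*((235634 - 124595) + c(r, -698)) = (-1148 - 257290/4353)*((235634 - 124595) + (624 + (-698)**2)) = -5254534*(111039 + (624 + 487204))/4353 = -5254534*(111039 + 487828)/4353 = -5254534/4353*598867 = -3146767012978/4353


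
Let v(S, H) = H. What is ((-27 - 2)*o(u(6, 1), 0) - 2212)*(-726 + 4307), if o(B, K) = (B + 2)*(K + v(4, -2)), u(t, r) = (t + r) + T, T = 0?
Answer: -6051890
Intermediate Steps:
u(t, r) = r + t (u(t, r) = (t + r) + 0 = (r + t) + 0 = r + t)
o(B, K) = (-2 + K)*(2 + B) (o(B, K) = (B + 2)*(K - 2) = (2 + B)*(-2 + K) = (-2 + K)*(2 + B))
((-27 - 2)*o(u(6, 1), 0) - 2212)*(-726 + 4307) = ((-27 - 2)*(-4 - 2*(1 + 6) + 2*0 + (1 + 6)*0) - 2212)*(-726 + 4307) = (-29*(-4 - 2*7 + 0 + 7*0) - 2212)*3581 = (-29*(-4 - 14 + 0 + 0) - 2212)*3581 = (-29*(-18) - 2212)*3581 = (522 - 2212)*3581 = -1690*3581 = -6051890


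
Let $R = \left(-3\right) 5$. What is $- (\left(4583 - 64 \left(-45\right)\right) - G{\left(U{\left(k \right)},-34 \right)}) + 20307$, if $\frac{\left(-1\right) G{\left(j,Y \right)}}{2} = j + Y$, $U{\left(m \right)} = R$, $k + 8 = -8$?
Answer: $12942$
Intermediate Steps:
$k = -16$ ($k = -8 - 8 = -16$)
$R = -15$
$U{\left(m \right)} = -15$
$G{\left(j,Y \right)} = - 2 Y - 2 j$ ($G{\left(j,Y \right)} = - 2 \left(j + Y\right) = - 2 \left(Y + j\right) = - 2 Y - 2 j$)
$- (\left(4583 - 64 \left(-45\right)\right) - G{\left(U{\left(k \right)},-34 \right)}) + 20307 = - (\left(4583 - 64 \left(-45\right)\right) - \left(\left(-2\right) \left(-34\right) - -30\right)) + 20307 = - (\left(4583 - -2880\right) - \left(68 + 30\right)) + 20307 = - (\left(4583 + 2880\right) - 98) + 20307 = - (7463 - 98) + 20307 = \left(-1\right) 7365 + 20307 = -7365 + 20307 = 12942$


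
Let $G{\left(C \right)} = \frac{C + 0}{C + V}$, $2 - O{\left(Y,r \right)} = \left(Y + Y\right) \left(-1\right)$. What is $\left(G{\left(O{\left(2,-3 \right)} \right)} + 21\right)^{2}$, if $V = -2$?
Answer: $\frac{2025}{4} \approx 506.25$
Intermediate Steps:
$O{\left(Y,r \right)} = 2 + 2 Y$ ($O{\left(Y,r \right)} = 2 - \left(Y + Y\right) \left(-1\right) = 2 - 2 Y \left(-1\right) = 2 - - 2 Y = 2 + 2 Y$)
$G{\left(C \right)} = \frac{C}{-2 + C}$ ($G{\left(C \right)} = \frac{C + 0}{C - 2} = \frac{C}{-2 + C}$)
$\left(G{\left(O{\left(2,-3 \right)} \right)} + 21\right)^{2} = \left(\frac{2 + 2 \cdot 2}{-2 + \left(2 + 2 \cdot 2\right)} + 21\right)^{2} = \left(\frac{2 + 4}{-2 + \left(2 + 4\right)} + 21\right)^{2} = \left(\frac{6}{-2 + 6} + 21\right)^{2} = \left(\frac{6}{4} + 21\right)^{2} = \left(6 \cdot \frac{1}{4} + 21\right)^{2} = \left(\frac{3}{2} + 21\right)^{2} = \left(\frac{45}{2}\right)^{2} = \frac{2025}{4}$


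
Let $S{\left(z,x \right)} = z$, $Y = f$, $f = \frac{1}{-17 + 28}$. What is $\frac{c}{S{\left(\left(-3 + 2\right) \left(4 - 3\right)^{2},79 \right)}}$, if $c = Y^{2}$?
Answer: $- \frac{1}{121} \approx -0.0082645$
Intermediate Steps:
$f = \frac{1}{11} \approx 0.090909$
$Y = \frac{1}{11} \approx 0.090909$
$c = \frac{1}{121}$ ($c = \left(\frac{1}{11}\right)^{2} = \frac{1}{121} \approx 0.0082645$)
$\frac{c}{S{\left(\left(-3 + 2\right) \left(4 - 3\right)^{2},79 \right)}} = \frac{1}{121 \left(-3 + 2\right) \left(4 - 3\right)^{2}} = \frac{1}{121 \left(- 1^{2}\right)} = \frac{1}{121 \left(\left(-1\right) 1\right)} = \frac{1}{121 \left(-1\right)} = \frac{1}{121} \left(-1\right) = - \frac{1}{121}$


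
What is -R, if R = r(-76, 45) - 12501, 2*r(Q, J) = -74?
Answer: 12538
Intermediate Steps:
r(Q, J) = -37 (r(Q, J) = (½)*(-74) = -37)
R = -12538 (R = -37 - 12501 = -12538)
-R = -1*(-12538) = 12538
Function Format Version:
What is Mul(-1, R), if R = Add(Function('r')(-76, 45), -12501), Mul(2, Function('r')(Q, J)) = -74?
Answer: 12538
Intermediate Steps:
Function('r')(Q, J) = -37 (Function('r')(Q, J) = Mul(Rational(1, 2), -74) = -37)
R = -12538 (R = Add(-37, -12501) = -12538)
Mul(-1, R) = Mul(-1, -12538) = 12538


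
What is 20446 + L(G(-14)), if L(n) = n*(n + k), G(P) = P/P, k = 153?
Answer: 20600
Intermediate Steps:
G(P) = 1
L(n) = n*(153 + n) (L(n) = n*(n + 153) = n*(153 + n))
20446 + L(G(-14)) = 20446 + 1*(153 + 1) = 20446 + 1*154 = 20446 + 154 = 20600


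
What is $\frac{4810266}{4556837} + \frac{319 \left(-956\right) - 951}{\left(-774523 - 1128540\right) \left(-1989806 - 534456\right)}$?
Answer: $\frac{1359276286496854573}{1287662854651569266} \approx 1.0556$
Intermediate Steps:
$\frac{4810266}{4556837} + \frac{319 \left(-956\right) - 951}{\left(-774523 - 1128540\right) \left(-1989806 - 534456\right)} = 4810266 \cdot \frac{1}{4556837} + \frac{-304964 - 951}{\left(-1903063\right) \left(-2524262\right)} = \frac{4810266}{4556837} - \frac{305915}{4803829614506} = \frac{4810266}{4556837} - \frac{17995}{282578212618} = \frac{1359276286496854573}{1287662854651569266}$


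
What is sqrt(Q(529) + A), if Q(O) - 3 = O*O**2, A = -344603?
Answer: sqrt(147691289) ≈ 12153.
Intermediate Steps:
Q(O) = 3 + O**3 (Q(O) = 3 + O*O**2 = 3 + O**3)
sqrt(Q(529) + A) = sqrt((3 + 529**3) - 344603) = sqrt((3 + 148035889) - 344603) = sqrt(148035892 - 344603) = sqrt(147691289)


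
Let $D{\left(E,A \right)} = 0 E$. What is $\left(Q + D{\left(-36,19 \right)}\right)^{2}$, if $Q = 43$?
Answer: $1849$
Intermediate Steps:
$D{\left(E,A \right)} = 0$
$\left(Q + D{\left(-36,19 \right)}\right)^{2} = \left(43 + 0\right)^{2} = 43^{2} = 1849$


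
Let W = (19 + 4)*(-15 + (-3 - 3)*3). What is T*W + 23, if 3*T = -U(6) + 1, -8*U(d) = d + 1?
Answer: -3611/8 ≈ -451.38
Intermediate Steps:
U(d) = -⅛ - d/8 (U(d) = -(d + 1)/8 = -(1 + d)/8 = -⅛ - d/8)
T = 5/8 (T = (-(-⅛ - ⅛*6) + 1)/3 = (-(-⅛ - ¾) + 1)/3 = (-1*(-7/8) + 1)/3 = (7/8 + 1)/3 = (⅓)*(15/8) = 5/8 ≈ 0.62500)
W = -759 (W = 23*(-15 - 6*3) = 23*(-15 - 18) = 23*(-33) = -759)
T*W + 23 = (5/8)*(-759) + 23 = -3795/8 + 23 = -3611/8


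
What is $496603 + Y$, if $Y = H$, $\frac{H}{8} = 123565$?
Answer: $1485123$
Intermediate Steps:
$H = 988520$ ($H = 8 \cdot 123565 = 988520$)
$Y = 988520$
$496603 + Y = 496603 + 988520 = 1485123$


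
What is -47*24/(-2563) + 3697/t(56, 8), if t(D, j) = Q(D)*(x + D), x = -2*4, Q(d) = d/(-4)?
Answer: -8717395/1722336 ≈ -5.0614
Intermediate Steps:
Q(d) = -d/4 (Q(d) = d*(-¼) = -d/4)
x = -8
t(D, j) = -D*(-8 + D)/4 (t(D, j) = (-D/4)*(-8 + D) = -D*(-8 + D)/4)
-47*24/(-2563) + 3697/t(56, 8) = -47*24/(-2563) + 3697/(((¼)*56*(8 - 1*56))) = -1128*(-1/2563) + 3697/(((¼)*56*(8 - 56))) = 1128/2563 + 3697/(((¼)*56*(-48))) = 1128/2563 + 3697/(-672) = 1128/2563 + 3697*(-1/672) = 1128/2563 - 3697/672 = -8717395/1722336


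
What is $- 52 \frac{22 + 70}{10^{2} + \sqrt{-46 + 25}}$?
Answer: $- \frac{478400}{10021} + \frac{4784 i \sqrt{21}}{10021} \approx -47.74 + 2.1877 i$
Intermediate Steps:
$- 52 \frac{22 + 70}{10^{2} + \sqrt{-46 + 25}} = - 52 \frac{92}{100 + \sqrt{-21}} = - 52 \frac{92}{100 + i \sqrt{21}} = - \frac{4784}{100 + i \sqrt{21}}$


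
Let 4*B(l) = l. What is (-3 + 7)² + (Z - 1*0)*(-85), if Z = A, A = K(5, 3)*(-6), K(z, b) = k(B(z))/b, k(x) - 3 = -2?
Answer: 186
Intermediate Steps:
B(l) = l/4
k(x) = 1 (k(x) = 3 - 2 = 1)
K(z, b) = 1/b
A = -2 (A = -6/3 = (⅓)*(-6) = -2)
Z = -2
(-3 + 7)² + (Z - 1*0)*(-85) = (-3 + 7)² + (-2 - 1*0)*(-85) = 4² + (-2 + 0)*(-85) = 16 - 2*(-85) = 16 + 170 = 186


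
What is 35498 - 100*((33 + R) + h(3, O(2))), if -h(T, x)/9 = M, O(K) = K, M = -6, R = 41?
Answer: 22698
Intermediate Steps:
h(T, x) = 54 (h(T, x) = -9*(-6) = 54)
35498 - 100*((33 + R) + h(3, O(2))) = 35498 - 100*((33 + 41) + 54) = 35498 - 100*(74 + 54) = 35498 - 100*128 = 35498 - 1*12800 = 35498 - 12800 = 22698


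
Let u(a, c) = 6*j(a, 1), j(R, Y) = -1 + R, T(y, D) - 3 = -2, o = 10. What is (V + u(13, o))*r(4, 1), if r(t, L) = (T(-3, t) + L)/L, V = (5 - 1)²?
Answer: 176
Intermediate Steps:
T(y, D) = 1 (T(y, D) = 3 - 2 = 1)
V = 16 (V = 4² = 16)
u(a, c) = -6 + 6*a (u(a, c) = 6*(-1 + a) = -6 + 6*a)
r(t, L) = (1 + L)/L
(V + u(13, o))*r(4, 1) = (16 + (-6 + 6*13))*((1 + 1)/1) = (16 + (-6 + 78))*(1*2) = (16 + 72)*2 = 88*2 = 176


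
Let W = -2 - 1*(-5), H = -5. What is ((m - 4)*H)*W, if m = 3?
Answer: 15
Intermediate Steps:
W = 3 (W = -2 + 5 = 3)
((m - 4)*H)*W = ((3 - 4)*(-5))*3 = -1*(-5)*3 = 5*3 = 15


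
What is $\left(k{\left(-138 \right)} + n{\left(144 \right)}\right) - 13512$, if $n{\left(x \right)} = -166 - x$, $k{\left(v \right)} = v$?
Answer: $-13960$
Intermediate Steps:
$\left(k{\left(-138 \right)} + n{\left(144 \right)}\right) - 13512 = \left(-138 - 310\right) - 13512 = -448 - 13512 = -13960$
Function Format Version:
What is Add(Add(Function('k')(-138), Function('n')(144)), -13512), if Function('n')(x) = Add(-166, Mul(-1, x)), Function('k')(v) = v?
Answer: -13960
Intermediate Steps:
Add(Add(Function('k')(-138), Function('n')(144)), -13512) = Add(Add(-138, Add(-166, Mul(-1, 144))), -13512) = Add(Add(-138, Add(-166, -144)), -13512) = Add(Add(-138, -310), -13512) = Add(-448, -13512) = -13960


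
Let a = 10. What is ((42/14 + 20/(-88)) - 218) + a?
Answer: -4515/22 ≈ -205.23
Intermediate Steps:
((42/14 + 20/(-88)) - 218) + a = ((42/14 + 20/(-88)) - 218) + 10 = ((42*(1/14) + 20*(-1/88)) - 218) + 10 = ((3 - 5/22) - 218) + 10 = (61/22 - 218) + 10 = -4735/22 + 10 = -4515/22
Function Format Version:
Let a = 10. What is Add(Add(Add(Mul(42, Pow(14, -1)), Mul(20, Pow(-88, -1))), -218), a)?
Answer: Rational(-4515, 22) ≈ -205.23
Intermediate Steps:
Add(Add(Add(Mul(42, Pow(14, -1)), Mul(20, Pow(-88, -1))), -218), a) = Add(Add(Add(Mul(42, Pow(14, -1)), Mul(20, Pow(-88, -1))), -218), 10) = Add(Add(Add(Mul(42, Rational(1, 14)), Mul(20, Rational(-1, 88))), -218), 10) = Add(Add(Add(3, Rational(-5, 22)), -218), 10) = Add(Add(Rational(61, 22), -218), 10) = Add(Rational(-4735, 22), 10) = Rational(-4515, 22)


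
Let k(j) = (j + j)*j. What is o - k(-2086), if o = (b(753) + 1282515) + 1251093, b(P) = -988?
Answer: -6170172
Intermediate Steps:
k(j) = 2*j² (k(j) = (2*j)*j = 2*j²)
o = 2532620 (o = (-988 + 1282515) + 1251093 = 1281527 + 1251093 = 2532620)
o - k(-2086) = 2532620 - 2*(-2086)² = 2532620 - 2*4351396 = 2532620 - 1*8702792 = 2532620 - 8702792 = -6170172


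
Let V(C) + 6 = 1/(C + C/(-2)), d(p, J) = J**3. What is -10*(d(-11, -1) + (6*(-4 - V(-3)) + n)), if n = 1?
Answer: -160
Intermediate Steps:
V(C) = -6 + 2/C (V(C) = -6 + 1/(C + C/(-2)) = -6 + 1/(C + C*(-1/2)) = -6 + 1/(C - C/2) = -6 + 1/(C/2) = -6 + 2/C)
-10*(d(-11, -1) + (6*(-4 - V(-3)) + n)) = -10*((-1)**3 + (6*(-4 - (-6 + 2/(-3))) + 1)) = -10*(-1 + (6*(-4 - (-6 + 2*(-1/3))) + 1)) = -10*(-1 + (6*(-4 - (-6 - 2/3)) + 1)) = -10*(-1 + (6*(-4 - 1*(-20/3)) + 1)) = -10*(-1 + (6*(-4 + 20/3) + 1)) = -10*(-1 + (6*(8/3) + 1)) = -10*(-1 + (16 + 1)) = -10*(-1 + 17) = -10*16 = -160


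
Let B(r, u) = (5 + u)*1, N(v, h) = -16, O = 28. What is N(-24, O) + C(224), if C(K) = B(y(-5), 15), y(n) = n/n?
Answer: 4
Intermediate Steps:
y(n) = 1
B(r, u) = 5 + u
C(K) = 20 (C(K) = 5 + 15 = 20)
N(-24, O) + C(224) = -16 + 20 = 4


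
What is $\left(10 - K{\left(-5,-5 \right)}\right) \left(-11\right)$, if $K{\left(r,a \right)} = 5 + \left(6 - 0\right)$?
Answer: $11$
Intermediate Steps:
$K{\left(r,a \right)} = 11$ ($K{\left(r,a \right)} = 5 + \left(6 + 0\right) = 5 + 6 = 11$)
$\left(10 - K{\left(-5,-5 \right)}\right) \left(-11\right) = \left(10 - 11\right) \left(-11\right) = \left(-1\right) \left(-11\right) = 11$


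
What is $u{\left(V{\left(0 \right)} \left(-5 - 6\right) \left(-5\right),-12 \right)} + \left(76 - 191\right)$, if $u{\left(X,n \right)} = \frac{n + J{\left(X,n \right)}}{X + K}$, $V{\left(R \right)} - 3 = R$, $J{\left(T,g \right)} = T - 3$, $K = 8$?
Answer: $- \frac{19745}{173} \approx -114.13$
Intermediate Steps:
$J{\left(T,g \right)} = -3 + T$
$V{\left(R \right)} = 3 + R$
$u{\left(X,n \right)} = \frac{-3 + X + n}{8 + X}$ ($u{\left(X,n \right)} = \frac{n + \left(-3 + X\right)}{X + 8} = \frac{-3 + X + n}{8 + X}$)
$u{\left(V{\left(0 \right)} \left(-5 - 6\right) \left(-5\right),-12 \right)} + \left(76 - 191\right) = \frac{-3 + \left(3 + 0\right) \left(-5 - 6\right) \left(-5\right) - 12}{8 + \left(3 + 0\right) \left(-5 - 6\right) \left(-5\right)} + \left(76 - 191\right) = \frac{-3 + 3 \left(-5 - 6\right) \left(-5\right) - 12}{8 + 3 \left(-5 - 6\right) \left(-5\right)} - 115 = \frac{-3 + 3 \left(-11\right) \left(-5\right) - 12}{8 + 3 \left(-11\right) \left(-5\right)} - 115 = \frac{-3 - -165 - 12}{8 - -165} - 115 = \frac{-3 + 165 - 12}{8 + 165} - 115 = \frac{1}{173} \cdot 150 - 115 = \frac{150}{173} - 115 = - \frac{19745}{173}$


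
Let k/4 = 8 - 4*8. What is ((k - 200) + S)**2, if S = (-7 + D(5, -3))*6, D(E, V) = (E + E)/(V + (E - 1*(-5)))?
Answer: 5317636/49 ≈ 1.0852e+5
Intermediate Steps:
k = -96 (k = 4*(8 - 4*8) = 4*(8 - 32) = 4*(-24) = -96)
D(E, V) = 2*E/(5 + E + V) (D(E, V) = (2*E)/(V + (E + 5)) = (2*E)/(V + (5 + E)) = (2*E)/(5 + E + V) = 2*E/(5 + E + V))
S = -234/7 (S = (-7 + 2*5/(5 + 5 - 3))*6 = (-7 + 2*5/7)*6 = (-7 + 2*5*(1/7))*6 = (-7 + 10/7)*6 = -39/7*6 = -234/7 ≈ -33.429)
((k - 200) + S)**2 = ((-96 - 200) - 234/7)**2 = (-296 - 234/7)**2 = (-2306/7)**2 = 5317636/49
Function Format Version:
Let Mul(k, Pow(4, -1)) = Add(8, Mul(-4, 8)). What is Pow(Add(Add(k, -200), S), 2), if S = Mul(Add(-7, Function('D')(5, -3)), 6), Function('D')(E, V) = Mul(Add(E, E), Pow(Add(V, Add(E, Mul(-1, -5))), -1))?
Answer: Rational(5317636, 49) ≈ 1.0852e+5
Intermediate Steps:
k = -96 (k = Mul(4, Add(8, Mul(-4, 8))) = Mul(4, Add(8, -32)) = Mul(4, -24) = -96)
Function('D')(E, V) = Mul(2, E, Pow(Add(5, E, V), -1)) (Function('D')(E, V) = Mul(Mul(2, E), Pow(Add(V, Add(E, 5)), -1)) = Mul(Mul(2, E), Pow(Add(V, Add(5, E)), -1)) = Mul(Mul(2, E), Pow(Add(5, E, V), -1)) = Mul(2, E, Pow(Add(5, E, V), -1)))
S = Rational(-234, 7) (S = Mul(Add(-7, Mul(2, 5, Pow(Add(5, 5, -3), -1))), 6) = Mul(Add(-7, Mul(2, 5, Pow(7, -1))), 6) = Mul(Add(-7, Mul(2, 5, Rational(1, 7))), 6) = Mul(Add(-7, Rational(10, 7)), 6) = Mul(Rational(-39, 7), 6) = Rational(-234, 7) ≈ -33.429)
Pow(Add(Add(k, -200), S), 2) = Pow(Add(Add(-96, -200), Rational(-234, 7)), 2) = Pow(Add(-296, Rational(-234, 7)), 2) = Pow(Rational(-2306, 7), 2) = Rational(5317636, 49)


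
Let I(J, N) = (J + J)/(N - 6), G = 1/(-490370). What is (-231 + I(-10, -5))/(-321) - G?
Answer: 1236226301/1731496470 ≈ 0.71396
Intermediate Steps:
G = -1/490370 ≈ -2.0393e-6
I(J, N) = 2*J/(-6 + N) (I(J, N) = (2*J)/(-6 + N) = 2*J/(-6 + N))
(-231 + I(-10, -5))/(-321) - G = (-231 + 2*(-10)/(-6 - 5))/(-321) - 1*(-1/490370) = -(-231 + 2*(-10)/(-11))/321 + 1/490370 = -(-231 + 2*(-10)*(-1/11))/321 + 1/490370 = -(-231 + 20/11)/321 + 1/490370 = -1/321*(-2521/11) + 1/490370 = 2521/3531 + 1/490370 = 1236226301/1731496470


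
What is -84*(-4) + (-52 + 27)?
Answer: 311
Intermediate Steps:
-84*(-4) + (-52 + 27) = 336 - 25 = 311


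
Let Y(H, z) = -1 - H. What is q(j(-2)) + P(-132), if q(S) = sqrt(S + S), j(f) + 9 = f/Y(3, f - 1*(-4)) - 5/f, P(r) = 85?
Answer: 85 + 2*I*sqrt(3) ≈ 85.0 + 3.4641*I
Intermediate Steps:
j(f) = -9 - 5/f - f/4 (j(f) = -9 + (f/(-1 - 1*3) - 5/f) = -9 + (f/(-1 - 3) - 5/f) = -9 + (f/(-4) - 5/f) = -9 + (f*(-1/4) - 5/f) = -9 + (-f/4 - 5/f) = -9 + (-5/f - f/4) = -9 - 5/f - f/4)
q(S) = sqrt(2)*sqrt(S) (q(S) = sqrt(2*S) = sqrt(2)*sqrt(S))
q(j(-2)) + P(-132) = sqrt(2)*sqrt(-9 - 5/(-2) - 1/4*(-2)) + 85 = sqrt(2)*sqrt(-9 - 5*(-1/2) + 1/2) + 85 = sqrt(2)*sqrt(-9 + 5/2 + 1/2) + 85 = sqrt(2)*sqrt(-6) + 85 = sqrt(2)*(I*sqrt(6)) + 85 = 2*I*sqrt(3) + 85 = 85 + 2*I*sqrt(3)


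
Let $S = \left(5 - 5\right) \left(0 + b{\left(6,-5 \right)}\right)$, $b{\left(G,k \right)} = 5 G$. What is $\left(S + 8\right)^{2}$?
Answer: $64$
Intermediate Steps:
$S = 0$ ($S = \left(5 - 5\right) \left(0 + 5 \cdot 6\right) = 0 \left(0 + 30\right) = 0 \cdot 30 = 0$)
$\left(S + 8\right)^{2} = \left(0 + 8\right)^{2} = 8^{2} = 64$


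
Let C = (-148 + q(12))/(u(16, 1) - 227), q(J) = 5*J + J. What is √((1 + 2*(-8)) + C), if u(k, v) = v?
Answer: I*√187241/113 ≈ 3.8293*I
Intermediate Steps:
q(J) = 6*J
C = 38/113 (C = (-148 + 6*12)/(1 - 227) = (-148 + 72)/(-226) = -76*(-1/226) = 38/113 ≈ 0.33628)
√((1 + 2*(-8)) + C) = √((1 + 2*(-8)) + 38/113) = √((1 - 16) + 38/113) = √(-15 + 38/113) = √(-1657/113) = I*√187241/113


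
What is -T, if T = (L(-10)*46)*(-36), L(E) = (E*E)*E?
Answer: -1656000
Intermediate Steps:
L(E) = E³ (L(E) = E²*E = E³)
T = 1656000 (T = ((-10)³*46)*(-36) = -1000*46*(-36) = -46000*(-36) = 1656000)
-T = -1*1656000 = -1656000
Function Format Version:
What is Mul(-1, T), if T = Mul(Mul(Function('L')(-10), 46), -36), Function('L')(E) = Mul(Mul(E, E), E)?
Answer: -1656000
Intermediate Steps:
Function('L')(E) = Pow(E, 3) (Function('L')(E) = Mul(Pow(E, 2), E) = Pow(E, 3))
T = 1656000 (T = Mul(Mul(Pow(-10, 3), 46), -36) = Mul(Mul(-1000, 46), -36) = Mul(-46000, -36) = 1656000)
Mul(-1, T) = Mul(-1, 1656000) = -1656000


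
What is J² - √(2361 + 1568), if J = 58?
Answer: 3364 - √3929 ≈ 3301.3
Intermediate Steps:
J² - √(2361 + 1568) = 58² - √(2361 + 1568) = 3364 - √3929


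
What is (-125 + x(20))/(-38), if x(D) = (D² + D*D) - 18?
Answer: -657/38 ≈ -17.289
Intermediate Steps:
x(D) = -18 + 2*D² (x(D) = (D² + D²) - 18 = 2*D² - 18 = -18 + 2*D²)
(-125 + x(20))/(-38) = (-125 + (-18 + 2*20²))/(-38) = (-125 + (-18 + 2*400))*(-1/38) = (-125 + (-18 + 800))*(-1/38) = (-125 + 782)*(-1/38) = 657*(-1/38) = -657/38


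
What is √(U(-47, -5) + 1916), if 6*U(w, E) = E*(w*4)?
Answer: √18654/3 ≈ 45.527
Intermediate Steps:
U(w, E) = 2*E*w/3 (U(w, E) = (E*(w*4))/6 = (E*(4*w))/6 = (4*E*w)/6 = 2*E*w/3)
√(U(-47, -5) + 1916) = √((⅔)*(-5)*(-47) + 1916) = √(470/3 + 1916) = √(6218/3) = √18654/3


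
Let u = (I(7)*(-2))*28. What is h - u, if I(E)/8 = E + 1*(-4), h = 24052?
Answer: 25396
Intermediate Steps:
I(E) = -32 + 8*E (I(E) = 8*(E + 1*(-4)) = 8*(E - 4) = 8*(-4 + E) = -32 + 8*E)
u = -1344 (u = ((-32 + 8*7)*(-2))*28 = ((-32 + 56)*(-2))*28 = (24*(-2))*28 = -48*28 = -1344)
h - u = 24052 - 1*(-1344) = 24052 + 1344 = 25396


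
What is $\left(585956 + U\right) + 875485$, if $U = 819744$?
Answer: $2281185$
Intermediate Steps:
$\left(585956 + U\right) + 875485 = \left(585956 + 819744\right) + 875485 = 1405700 + 875485 = 2281185$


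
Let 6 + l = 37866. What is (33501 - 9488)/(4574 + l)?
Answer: 24013/42434 ≈ 0.56589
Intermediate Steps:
l = 37860 (l = -6 + 37866 = 37860)
(33501 - 9488)/(4574 + l) = (33501 - 9488)/(4574 + 37860) = 24013/42434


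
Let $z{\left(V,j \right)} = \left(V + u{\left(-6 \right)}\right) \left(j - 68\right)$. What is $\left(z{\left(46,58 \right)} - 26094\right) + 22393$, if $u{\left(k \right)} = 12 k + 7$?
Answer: $-3511$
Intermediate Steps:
$u{\left(k \right)} = 7 + 12 k$
$z{\left(V,j \right)} = \left(-68 + j\right) \left(-65 + V\right)$ ($z{\left(V,j \right)} = \left(V + \left(7 + 12 \left(-6\right)\right)\right) \left(j - 68\right) = \left(V + \left(7 - 72\right)\right) \left(-68 + j\right) = \left(V - 65\right) \left(-68 + j\right) = \left(-65 + V\right) \left(-68 + j\right) = \left(-68 + j\right) \left(-65 + V\right)$)
$\left(z{\left(46,58 \right)} - 26094\right) + 22393 = \left(\left(4420 - 3128 - 3770 + 46 \cdot 58\right) - 26094\right) + 22393 = \left(\left(4420 - 3128 - 3770 + 2668\right) - 26094\right) + 22393 = \left(190 - 26094\right) + 22393 = -25904 + 22393 = -3511$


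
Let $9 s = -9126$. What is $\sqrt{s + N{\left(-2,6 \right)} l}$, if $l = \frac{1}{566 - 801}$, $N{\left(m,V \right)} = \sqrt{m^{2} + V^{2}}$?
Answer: $\frac{\sqrt{-55998150 - 470 \sqrt{10}}}{235} \approx 31.844 i$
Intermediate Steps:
$N{\left(m,V \right)} = \sqrt{V^{2} + m^{2}}$
$s = -1014$ ($s = \frac{1}{9} \left(-9126\right) = -1014$)
$l = - \frac{1}{235}$ ($l = \frac{1}{-235} = - \frac{1}{235} \approx -0.0042553$)
$\sqrt{s + N{\left(-2,6 \right)} l} = \sqrt{-1014 + \sqrt{6^{2} + \left(-2\right)^{2}} \left(- \frac{1}{235}\right)} = \sqrt{-1014 + \sqrt{36 + 4} \left(- \frac{1}{235}\right)} = \sqrt{-1014 + \sqrt{40} \left(- \frac{1}{235}\right)} = \sqrt{-1014 + 2 \sqrt{10} \left(- \frac{1}{235}\right)} = \sqrt{-1014 - \frac{2 \sqrt{10}}{235}}$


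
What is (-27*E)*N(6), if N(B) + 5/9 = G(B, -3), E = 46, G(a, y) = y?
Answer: 4416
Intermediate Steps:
N(B) = -32/9 (N(B) = -5/9 - 3 = -32/9)
(-27*E)*N(6) = -27*46*(-32/9) = -1242*(-32/9) = 4416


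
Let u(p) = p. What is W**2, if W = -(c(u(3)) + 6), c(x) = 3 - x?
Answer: 36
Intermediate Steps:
W = -6 (W = -((3 - 1*3) + 6) = -((3 - 3) + 6) = -(0 + 6) = -1*6 = -6)
W**2 = (-6)**2 = 36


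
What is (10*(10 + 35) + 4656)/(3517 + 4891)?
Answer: 2553/4204 ≈ 0.60728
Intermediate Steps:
(10*(10 + 35) + 4656)/(3517 + 4891) = (10*45 + 4656)/8408 = (450 + 4656)*(1/8408) = 5106*(1/8408) = 2553/4204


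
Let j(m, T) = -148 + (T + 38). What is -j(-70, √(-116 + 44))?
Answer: 110 - 6*I*√2 ≈ 110.0 - 8.4853*I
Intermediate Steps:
j(m, T) = -110 + T (j(m, T) = -148 + (38 + T) = -110 + T)
-j(-70, √(-116 + 44)) = -(-110 + √(-116 + 44)) = -(-110 + √(-72)) = -(-110 + 6*I*√2) = 110 - 6*I*√2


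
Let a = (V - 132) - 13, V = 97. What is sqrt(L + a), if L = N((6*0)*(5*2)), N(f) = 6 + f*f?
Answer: I*sqrt(42) ≈ 6.4807*I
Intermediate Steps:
N(f) = 6 + f**2
L = 6 (L = 6 + ((6*0)*(5*2))**2 = 6 + (0*10)**2 = 6 + 0**2 = 6 + 0 = 6)
a = -48 (a = (97 - 132) - 13 = -35 - 13 = -48)
sqrt(L + a) = sqrt(6 - 48) = sqrt(-42) = I*sqrt(42)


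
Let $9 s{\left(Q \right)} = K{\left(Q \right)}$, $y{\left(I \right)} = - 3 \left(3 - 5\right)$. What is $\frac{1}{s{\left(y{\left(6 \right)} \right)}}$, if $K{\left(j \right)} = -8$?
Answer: $- \frac{9}{8} \approx -1.125$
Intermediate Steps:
$y{\left(I \right)} = 6$ ($y{\left(I \right)} = \left(-3\right) \left(-2\right) = 6$)
$s{\left(Q \right)} = - \frac{8}{9}$ ($s{\left(Q \right)} = \frac{1}{9} \left(-8\right) = - \frac{8}{9}$)
$\frac{1}{s{\left(y{\left(6 \right)} \right)}} = \frac{1}{- \frac{8}{9}} = - \frac{9}{8}$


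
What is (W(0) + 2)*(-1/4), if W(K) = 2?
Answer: -1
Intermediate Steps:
(W(0) + 2)*(-1/4) = (2 + 2)*(-1/4) = 4*(-1*¼) = 4*(-¼) = -1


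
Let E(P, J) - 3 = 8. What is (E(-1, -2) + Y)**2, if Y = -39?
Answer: 784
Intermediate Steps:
E(P, J) = 11 (E(P, J) = 3 + 8 = 11)
(E(-1, -2) + Y)**2 = (11 - 39)**2 = (-28)**2 = 784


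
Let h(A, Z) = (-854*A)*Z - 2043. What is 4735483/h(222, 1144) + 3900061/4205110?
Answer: 165194758383097/182409862910730 ≈ 0.90562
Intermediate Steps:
h(A, Z) = -2043 - 854*A*Z (h(A, Z) = -854*A*Z - 2043 = -2043 - 854*A*Z)
4735483/h(222, 1144) + 3900061/4205110 = 4735483/(-2043 - 854*222*1144) + 3900061/4205110 = 4735483/(-2043 - 216888672) + 3900061*(1/4205110) = 4735483/(-216890715) + 3900061/4205110 = 4735483*(-1/216890715) + 3900061/4205110 = -4735483/216890715 + 3900061/4205110 = 165194758383097/182409862910730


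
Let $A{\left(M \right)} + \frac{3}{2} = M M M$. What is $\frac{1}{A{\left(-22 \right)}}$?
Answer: $- \frac{2}{21299} \approx -9.3901 \cdot 10^{-5}$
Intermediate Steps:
$A{\left(M \right)} = - \frac{3}{2} + M^{3}$ ($A{\left(M \right)} = - \frac{3}{2} + M M M = - \frac{3}{2} + M^{2} M = - \frac{3}{2} + M^{3}$)
$\frac{1}{A{\left(-22 \right)}} = \frac{1}{- \frac{3}{2} + \left(-22\right)^{3}} = \frac{1}{- \frac{3}{2} - 10648} = \frac{1}{- \frac{21299}{2}} = - \frac{2}{21299}$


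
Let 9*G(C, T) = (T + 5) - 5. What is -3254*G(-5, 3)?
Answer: -3254/3 ≈ -1084.7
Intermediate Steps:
G(C, T) = T/9 (G(C, T) = ((T + 5) - 5)/9 = ((5 + T) - 5)/9 = T/9)
-3254*G(-5, 3) = -3254*3/9 = -3254*⅓ = -3254/3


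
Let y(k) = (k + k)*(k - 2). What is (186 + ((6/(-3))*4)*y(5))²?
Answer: 2916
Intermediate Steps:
y(k) = 2*k*(-2 + k) (y(k) = (2*k)*(-2 + k) = 2*k*(-2 + k))
(186 + ((6/(-3))*4)*y(5))² = (186 + ((6/(-3))*4)*(2*5*(-2 + 5)))² = (186 + ((6*(-⅓))*4)*(2*5*3))² = (186 - 2*4*30)² = (186 - 8*30)² = (186 - 240)² = (-54)² = 2916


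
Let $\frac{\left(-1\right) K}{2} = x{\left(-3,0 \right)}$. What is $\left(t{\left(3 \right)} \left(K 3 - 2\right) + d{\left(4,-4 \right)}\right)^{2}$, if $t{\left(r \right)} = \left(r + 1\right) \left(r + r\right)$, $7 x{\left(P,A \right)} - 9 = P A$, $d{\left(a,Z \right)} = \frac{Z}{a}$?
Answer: $\frac{2686321}{49} \approx 54823.0$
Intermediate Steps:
$x{\left(P,A \right)} = \frac{9}{7} + \frac{A P}{7}$ ($x{\left(P,A \right)} = \frac{9}{7} + \frac{P A}{7} = \frac{9}{7} + \frac{A P}{7}$)
$t{\left(r \right)} = 2 r \left(1 + r\right)$ ($t{\left(r \right)} = \left(1 + r\right) 2 r = 2 r \left(1 + r\right)$)
$K = - \frac{18}{7}$ ($K = - 2 \left(\frac{9}{7} + \frac{1}{7} \cdot 0 \left(-3\right)\right) = - 2 \left(\frac{9}{7} + 0\right) = \left(-2\right) \frac{9}{7} = - \frac{18}{7} \approx -2.5714$)
$\left(t{\left(3 \right)} \left(K 3 - 2\right) + d{\left(4,-4 \right)}\right)^{2} = \left(2 \cdot 3 \left(1 + 3\right) \left(\left(- \frac{18}{7}\right) 3 - 2\right) - \frac{4}{4}\right)^{2} = \left(2 \cdot 3 \cdot 4 \left(- \frac{54}{7} - 2\right) - 1\right)^{2} = \left(24 \left(- \frac{68}{7}\right) - 1\right)^{2} = \left(- \frac{1632}{7} - 1\right)^{2} = \left(- \frac{1639}{7}\right)^{2} = \frac{2686321}{49}$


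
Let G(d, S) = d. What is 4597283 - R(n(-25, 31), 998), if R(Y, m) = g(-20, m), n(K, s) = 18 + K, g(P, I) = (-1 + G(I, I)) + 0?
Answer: 4596286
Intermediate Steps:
g(P, I) = -1 + I (g(P, I) = (-1 + I) + 0 = -1 + I)
R(Y, m) = -1 + m
4597283 - R(n(-25, 31), 998) = 4597283 - (-1 + 998) = 4597283 - 1*997 = 4597283 - 997 = 4596286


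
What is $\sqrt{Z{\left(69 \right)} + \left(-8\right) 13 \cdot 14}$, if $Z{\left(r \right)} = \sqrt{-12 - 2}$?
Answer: $\sqrt{-1456 + i \sqrt{14}} \approx 0.049 + 38.158 i$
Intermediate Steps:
$Z{\left(r \right)} = i \sqrt{14}$ ($Z{\left(r \right)} = \sqrt{-14} = i \sqrt{14}$)
$\sqrt{Z{\left(69 \right)} + \left(-8\right) 13 \cdot 14} = \sqrt{i \sqrt{14} + \left(-8\right) 13 \cdot 14} = \sqrt{i \sqrt{14} - 1456} = \sqrt{-1456 + i \sqrt{14}}$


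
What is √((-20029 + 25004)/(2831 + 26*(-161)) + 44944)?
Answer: √3300462659/271 ≈ 211.99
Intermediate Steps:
√((-20029 + 25004)/(2831 + 26*(-161)) + 44944) = √(4975/(2831 - 4186) + 44944) = √(4975/(-1355) + 44944) = √(4975*(-1/1355) + 44944) = √(-995/271 + 44944) = √(12178829/271) = √3300462659/271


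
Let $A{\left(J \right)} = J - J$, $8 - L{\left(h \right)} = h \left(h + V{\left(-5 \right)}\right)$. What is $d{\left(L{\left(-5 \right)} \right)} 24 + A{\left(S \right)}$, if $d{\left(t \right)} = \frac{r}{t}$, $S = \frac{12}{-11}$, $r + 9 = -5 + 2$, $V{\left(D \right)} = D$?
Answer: $\frac{48}{7} \approx 6.8571$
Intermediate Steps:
$r = -12$ ($r = -9 + \left(-5 + 2\right) = -9 - 3 = -12$)
$S = - \frac{12}{11}$ ($S = 12 \left(- \frac{1}{11}\right) = - \frac{12}{11} \approx -1.0909$)
$L{\left(h \right)} = 8 - h \left(-5 + h\right)$ ($L{\left(h \right)} = 8 - h \left(h - 5\right) = 8 - h \left(-5 + h\right)$)
$d{\left(t \right)} = - \frac{12}{t}$
$A{\left(J \right)} = 0$
$d{\left(L{\left(-5 \right)} \right)} 24 + A{\left(S \right)} = - \frac{12}{8 - \left(-5\right)^{2} + 5 \left(-5\right)} 24 + 0 = - \frac{12}{8 - 25 - 25} \cdot 24 + 0 = - \frac{12}{-42} \cdot 24 + 0 = \left(-12\right) \left(- \frac{1}{42}\right) 24 + 0 = \frac{2}{7} \cdot 24 + 0 = \frac{48}{7} + 0 = \frac{48}{7}$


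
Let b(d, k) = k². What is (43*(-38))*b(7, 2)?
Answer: -6536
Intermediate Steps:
(43*(-38))*b(7, 2) = (43*(-38))*2² = -1634*4 = -6536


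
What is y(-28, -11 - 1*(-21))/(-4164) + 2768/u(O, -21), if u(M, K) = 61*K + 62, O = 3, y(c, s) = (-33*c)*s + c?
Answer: -5688845/1268979 ≈ -4.4830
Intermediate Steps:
y(c, s) = c - 33*c*s (y(c, s) = -33*c*s + c = c - 33*c*s)
u(M, K) = 62 + 61*K
y(-28, -11 - 1*(-21))/(-4164) + 2768/u(O, -21) = -28*(1 - 33*(-11 - 1*(-21)))/(-4164) + 2768/(62 + 61*(-21)) = -28*(1 - 33*(-11 + 21))*(-1/4164) + 2768/(62 - 1281) = -28*(1 - 33*10)*(-1/4164) + 2768/(-1219) = -28*(1 - 330)*(-1/4164) + 2768*(-1/1219) = -28*(-329)*(-1/4164) - 2768/1219 = 9212*(-1/4164) - 2768/1219 = -2303/1041 - 2768/1219 = -5688845/1268979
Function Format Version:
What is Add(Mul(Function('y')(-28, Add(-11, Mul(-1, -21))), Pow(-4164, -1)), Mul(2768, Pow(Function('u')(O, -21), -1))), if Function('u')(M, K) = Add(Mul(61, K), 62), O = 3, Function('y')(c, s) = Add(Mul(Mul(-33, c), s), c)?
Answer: Rational(-5688845, 1268979) ≈ -4.4830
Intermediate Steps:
Function('y')(c, s) = Add(c, Mul(-33, c, s)) (Function('y')(c, s) = Add(Mul(-33, c, s), c) = Add(c, Mul(-33, c, s)))
Function('u')(M, K) = Add(62, Mul(61, K))
Add(Mul(Function('y')(-28, Add(-11, Mul(-1, -21))), Pow(-4164, -1)), Mul(2768, Pow(Function('u')(O, -21), -1))) = Add(Mul(Mul(-28, Add(1, Mul(-33, Add(-11, Mul(-1, -21))))), Pow(-4164, -1)), Mul(2768, Pow(Add(62, Mul(61, -21)), -1))) = Add(Mul(Mul(-28, Add(1, Mul(-33, Add(-11, 21)))), Rational(-1, 4164)), Mul(2768, Pow(Add(62, -1281), -1))) = Add(Mul(Mul(-28, Add(1, Mul(-33, 10))), Rational(-1, 4164)), Mul(2768, Pow(-1219, -1))) = Add(Mul(Mul(-28, Add(1, -330)), Rational(-1, 4164)), Mul(2768, Rational(-1, 1219))) = Add(Mul(Mul(-28, -329), Rational(-1, 4164)), Rational(-2768, 1219)) = Add(Mul(9212, Rational(-1, 4164)), Rational(-2768, 1219)) = Add(Rational(-2303, 1041), Rational(-2768, 1219)) = Rational(-5688845, 1268979)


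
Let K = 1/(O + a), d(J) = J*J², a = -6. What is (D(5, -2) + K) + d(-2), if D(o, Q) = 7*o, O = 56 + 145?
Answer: 5266/195 ≈ 27.005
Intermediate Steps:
O = 201
d(J) = J³
K = 1/195 (K = 1/(201 - 6) = 1/195 ≈ 0.0051282)
(D(5, -2) + K) + d(-2) = (7*5 + 1/195) + (-2)³ = (35 + 1/195) - 8 = 6826/195 - 8 = 5266/195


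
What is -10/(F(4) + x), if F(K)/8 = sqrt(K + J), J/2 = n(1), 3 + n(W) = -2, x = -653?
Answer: 6530/426793 + 80*I*sqrt(6)/426793 ≈ 0.0153 + 0.00045914*I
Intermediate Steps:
n(W) = -5 (n(W) = -3 - 2 = -5)
J = -10 (J = 2*(-5) = -10)
F(K) = 8*sqrt(-10 + K) (F(K) = 8*sqrt(K - 10) = 8*sqrt(-10 + K))
-10/(F(4) + x) = -10/(8*sqrt(-10 + 4) - 653) = -10/(8*sqrt(-6) - 653) = -10/(8*(I*sqrt(6)) - 653) = -10/(8*I*sqrt(6) - 653) = -10/(-653 + 8*I*sqrt(6))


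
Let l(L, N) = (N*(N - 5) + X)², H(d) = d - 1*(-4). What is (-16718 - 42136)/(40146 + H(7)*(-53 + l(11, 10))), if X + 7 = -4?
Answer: -29427/28147 ≈ -1.0455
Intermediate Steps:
X = -11 (X = -7 - 4 = -11)
H(d) = 4 + d (H(d) = d + 4 = 4 + d)
l(L, N) = (-11 + N*(-5 + N))² (l(L, N) = (N*(N - 5) - 11)² = (N*(-5 + N) - 11)² = (-11 + N*(-5 + N))²)
(-16718 - 42136)/(40146 + H(7)*(-53 + l(11, 10))) = (-16718 - 42136)/(40146 + (4 + 7)*(-53 + (11 - 1*10² + 5*10)²)) = -58854/(40146 + 11*(-53 + (11 - 1*100 + 50)²)) = -58854/(40146 + 11*(-53 + (11 - 100 + 50)²)) = -58854/(40146 + 11*(-53 + (-39)²)) = -58854/(40146 + 11*(-53 + 1521)) = -58854/(40146 + 11*1468) = -58854/(40146 + 16148) = -58854/56294 = -58854*1/56294 = -29427/28147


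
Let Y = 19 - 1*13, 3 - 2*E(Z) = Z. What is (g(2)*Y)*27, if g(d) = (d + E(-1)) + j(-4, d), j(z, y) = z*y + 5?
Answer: 162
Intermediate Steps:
E(Z) = 3/2 - Z/2
j(z, y) = 5 + y*z (j(z, y) = y*z + 5 = 5 + y*z)
g(d) = 7 - 3*d (g(d) = (d + (3/2 - 1/2*(-1))) + (5 + d*(-4)) = (d + (3/2 + 1/2)) + (5 - 4*d) = (d + 2) + (5 - 4*d) = (2 + d) + (5 - 4*d) = 7 - 3*d)
Y = 6 (Y = 19 - 13 = 6)
(g(2)*Y)*27 = ((7 - 3*2)*6)*27 = ((7 - 6)*6)*27 = (1*6)*27 = 6*27 = 162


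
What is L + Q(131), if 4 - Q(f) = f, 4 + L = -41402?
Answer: -41533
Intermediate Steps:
L = -41406 (L = -4 - 41402 = -41406)
Q(f) = 4 - f
L + Q(131) = -41406 + (4 - 1*131) = -41406 + (4 - 131) = -41406 - 127 = -41533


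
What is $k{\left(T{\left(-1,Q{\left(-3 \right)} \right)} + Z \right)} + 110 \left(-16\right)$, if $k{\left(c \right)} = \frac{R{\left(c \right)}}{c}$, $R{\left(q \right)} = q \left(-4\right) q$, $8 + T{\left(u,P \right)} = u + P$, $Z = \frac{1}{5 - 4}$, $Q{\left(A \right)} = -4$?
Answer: $-1712$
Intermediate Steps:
$Z = 1$ ($Z = 1^{-1} = 1$)
$T{\left(u,P \right)} = -8 + P + u$ ($T{\left(u,P \right)} = -8 + \left(u + P\right) = -8 + \left(P + u\right) = -8 + P + u$)
$R{\left(q \right)} = - 4 q^{2}$ ($R{\left(q \right)} = - 4 q q = - 4 q^{2}$)
$k{\left(c \right)} = - 4 c$ ($k{\left(c \right)} = \frac{\left(-4\right) c^{2}}{c} = - 4 c$)
$k{\left(T{\left(-1,Q{\left(-3 \right)} \right)} + Z \right)} + 110 \left(-16\right) = - 4 \left(\left(-8 - 4 - 1\right) + 1\right) + 110 \left(-16\right) = - 4 \left(-13 + 1\right) - 1760 = \left(-4\right) \left(-12\right) - 1760 = 48 - 1760 = -1712$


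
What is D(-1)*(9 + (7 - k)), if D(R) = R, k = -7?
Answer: -23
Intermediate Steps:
D(-1)*(9 + (7 - k)) = -(9 + (7 - 1*(-7))) = -(9 + (7 + 7)) = -(9 + 14) = -1*23 = -23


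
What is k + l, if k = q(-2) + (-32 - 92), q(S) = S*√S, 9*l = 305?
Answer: -811/9 - 2*I*√2 ≈ -90.111 - 2.8284*I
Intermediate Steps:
l = 305/9 (l = (⅑)*305 = 305/9 ≈ 33.889)
q(S) = S^(3/2)
k = -124 - 2*I*√2 (k = (-2)^(3/2) + (-32 - 92) = -2*I*√2 - 124 = -124 - 2*I*√2 ≈ -124.0 - 2.8284*I)
k + l = (-124 - 2*I*√2) + 305/9 = -811/9 - 2*I*√2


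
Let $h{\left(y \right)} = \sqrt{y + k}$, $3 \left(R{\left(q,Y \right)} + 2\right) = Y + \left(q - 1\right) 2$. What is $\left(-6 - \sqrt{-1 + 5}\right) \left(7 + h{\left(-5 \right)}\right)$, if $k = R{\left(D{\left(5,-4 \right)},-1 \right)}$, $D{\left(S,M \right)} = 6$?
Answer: $-56 - 16 i \approx -56.0 - 16.0 i$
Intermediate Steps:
$R{\left(q,Y \right)} = - \frac{8}{3} + \frac{Y}{3} + \frac{2 q}{3}$ ($R{\left(q,Y \right)} = -2 + \frac{Y + \left(q - 1\right) 2}{3} = -2 + \frac{Y + \left(-1 + q\right) 2}{3} = -2 + \frac{Y + \left(-2 + 2 q\right)}{3} = -2 + \frac{-2 + Y + 2 q}{3} = -2 + \left(- \frac{2}{3} + \frac{Y}{3} + \frac{2 q}{3}\right) = - \frac{8}{3} + \frac{Y}{3} + \frac{2 q}{3}$)
$k = 1$ ($k = - \frac{8}{3} + \frac{1}{3} \left(-1\right) + \frac{2}{3} \cdot 6 = - \frac{8}{3} - \frac{1}{3} + 4 = 1$)
$h{\left(y \right)} = \sqrt{1 + y}$ ($h{\left(y \right)} = \sqrt{y + 1} = \sqrt{1 + y}$)
$\left(-6 - \sqrt{-1 + 5}\right) \left(7 + h{\left(-5 \right)}\right) = \left(-6 - \sqrt{-1 + 5}\right) \left(7 + \sqrt{1 - 5}\right) = \left(-6 - \sqrt{4}\right) \left(7 + \sqrt{-4}\right) = \left(-6 - 2\right) \left(7 + 2 i\right) = - 8 \left(7 + 2 i\right) = -56 - 16 i$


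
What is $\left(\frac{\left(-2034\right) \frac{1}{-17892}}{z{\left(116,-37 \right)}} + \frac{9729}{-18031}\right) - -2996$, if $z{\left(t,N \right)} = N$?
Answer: $\frac{1986419926863}{663144118} \approx 2995.5$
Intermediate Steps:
$\left(\frac{\left(-2034\right) \frac{1}{-17892}}{z{\left(116,-37 \right)}} + \frac{9729}{-18031}\right) - -2996 = \left(\frac{\left(-2034\right) \frac{1}{-17892}}{-37} + \frac{9729}{-18031}\right) - -2996 = \left(\left(-2034\right) \left(- \frac{1}{17892}\right) \left(- \frac{1}{37}\right) + 9729 \left(- \frac{1}{18031}\right)\right) + 2996 = \left(\frac{113}{994} \left(- \frac{1}{37}\right) - \frac{9729}{18031}\right) + 2996 = \left(- \frac{113}{36778} - \frac{9729}{18031}\right) + 2996 = - \frac{359850665}{663144118} + 2996 = \frac{1986419926863}{663144118}$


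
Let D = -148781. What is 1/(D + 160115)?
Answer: 1/11334 ≈ 8.8230e-5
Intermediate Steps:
1/(D + 160115) = 1/(-148781 + 160115) = 1/11334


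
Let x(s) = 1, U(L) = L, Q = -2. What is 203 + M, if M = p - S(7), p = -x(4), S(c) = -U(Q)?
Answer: 200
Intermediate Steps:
S(c) = 2 (S(c) = -1*(-2) = 2)
p = -1 (p = -1*1 = -1)
M = -3 (M = -1 - 1*2 = -1 - 2 = -3)
203 + M = 203 - 3 = 200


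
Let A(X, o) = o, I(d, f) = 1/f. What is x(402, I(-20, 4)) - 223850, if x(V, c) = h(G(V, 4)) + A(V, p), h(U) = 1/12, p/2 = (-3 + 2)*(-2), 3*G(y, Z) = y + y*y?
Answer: -2686151/12 ≈ -2.2385e+5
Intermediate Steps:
G(y, Z) = y/3 + y²/3 (G(y, Z) = (y + y*y)/3 = (y + y²)/3 = y/3 + y²/3)
p = 4 (p = 2*((-3 + 2)*(-2)) = 2*(-1*(-2)) = 2*2 = 4)
h(U) = 1/12
x(V, c) = 49/12 (x(V, c) = 1/12 + 4 = 49/12)
x(402, I(-20, 4)) - 223850 = 49/12 - 223850 = -2686151/12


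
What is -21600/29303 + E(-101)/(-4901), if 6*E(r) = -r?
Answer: -638129203/861684018 ≈ -0.74056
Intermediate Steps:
E(r) = -r/6 (E(r) = (-r)/6 = -r/6)
-21600/29303 + E(-101)/(-4901) = -21600/29303 - ⅙*(-101)/(-4901) = -21600*1/29303 + (101/6)*(-1/4901) = -21600/29303 - 101/29406 = -638129203/861684018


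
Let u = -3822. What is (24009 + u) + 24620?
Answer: 44807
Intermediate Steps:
(24009 + u) + 24620 = (24009 - 3822) + 24620 = 20187 + 24620 = 44807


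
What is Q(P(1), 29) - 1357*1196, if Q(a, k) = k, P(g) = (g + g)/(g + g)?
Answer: -1622943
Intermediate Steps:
P(g) = 1 (P(g) = (2*g)/((2*g)) = (2*g)*(1/(2*g)) = 1)
Q(P(1), 29) - 1357*1196 = 29 - 1357*1196 = 29 - 1622972 = -1622943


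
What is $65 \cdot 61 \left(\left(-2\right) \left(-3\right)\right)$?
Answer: $23790$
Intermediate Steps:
$65 \cdot 61 \left(\left(-2\right) \left(-3\right)\right) = 3965 \cdot 6 = 23790$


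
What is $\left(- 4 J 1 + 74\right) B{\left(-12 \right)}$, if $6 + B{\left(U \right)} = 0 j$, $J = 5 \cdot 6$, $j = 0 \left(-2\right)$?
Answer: $276$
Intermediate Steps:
$j = 0$
$J = 30$
$B{\left(U \right)} = -6$ ($B{\left(U \right)} = -6 + 0 \cdot 0 = -6 + 0 = -6$)
$\left(- 4 J 1 + 74\right) B{\left(-12 \right)} = \left(\left(-4\right) 30 \cdot 1 + 74\right) \left(-6\right) = \left(\left(-120\right) 1 + 74\right) \left(-6\right) = \left(-120 + 74\right) \left(-6\right) = \left(-46\right) \left(-6\right) = 276$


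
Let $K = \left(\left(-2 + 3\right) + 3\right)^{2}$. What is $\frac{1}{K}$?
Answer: $\frac{1}{16} \approx 0.0625$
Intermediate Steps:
$K = 16$ ($K = \left(1 + 3\right)^{2} = 4^{2} = 16$)
$\frac{1}{K} = \frac{1}{16}$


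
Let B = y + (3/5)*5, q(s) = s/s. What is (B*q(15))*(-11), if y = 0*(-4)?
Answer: -33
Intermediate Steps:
y = 0
q(s) = 1
B = 3 (B = 0 + (3/5)*5 = 0 + (3*(⅕))*5 = 0 + (⅗)*5 = 0 + 3 = 3)
(B*q(15))*(-11) = (3*1)*(-11) = 3*(-11) = -33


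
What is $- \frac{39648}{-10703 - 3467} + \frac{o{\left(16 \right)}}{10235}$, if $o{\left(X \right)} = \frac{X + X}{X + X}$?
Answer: $\frac{8116229}{2900599} \approx 2.7981$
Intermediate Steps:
$o{\left(X \right)} = 1$ ($o{\left(X \right)} = \frac{2 X}{2 X} = 2 X \frac{1}{2 X} = 1$)
$- \frac{39648}{-10703 - 3467} + \frac{o{\left(16 \right)}}{10235} = - \frac{39648}{-10703 - 3467} + 1 \cdot \frac{1}{10235} = - \frac{39648}{-14170} + 1 \cdot \frac{1}{10235} = \left(-39648\right) \left(- \frac{1}{14170}\right) + \frac{1}{10235} = \frac{19824}{7085} + \frac{1}{10235} = \frac{8116229}{2900599}$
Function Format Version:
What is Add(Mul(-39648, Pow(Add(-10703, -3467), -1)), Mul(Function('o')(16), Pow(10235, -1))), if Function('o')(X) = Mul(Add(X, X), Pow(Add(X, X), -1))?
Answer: Rational(8116229, 2900599) ≈ 2.7981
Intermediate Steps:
Function('o')(X) = 1 (Function('o')(X) = Mul(Mul(2, X), Pow(Mul(2, X), -1)) = Mul(Mul(2, X), Mul(Rational(1, 2), Pow(X, -1))) = 1)
Add(Mul(-39648, Pow(Add(-10703, -3467), -1)), Mul(Function('o')(16), Pow(10235, -1))) = Add(Mul(-39648, Pow(Add(-10703, -3467), -1)), Mul(1, Pow(10235, -1))) = Add(Mul(-39648, Pow(-14170, -1)), Mul(1, Rational(1, 10235))) = Add(Mul(-39648, Rational(-1, 14170)), Rational(1, 10235)) = Add(Rational(19824, 7085), Rational(1, 10235)) = Rational(8116229, 2900599)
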